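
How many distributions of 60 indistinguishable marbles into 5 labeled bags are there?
C(60+5-1, 5-1) = C(64, 4) = 635376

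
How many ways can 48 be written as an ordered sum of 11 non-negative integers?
C(48+11-1, 11-1) = C(58, 10) = 52179482355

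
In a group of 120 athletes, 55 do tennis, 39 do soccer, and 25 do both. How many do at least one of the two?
|A∪B| = |A| + |B| - |A∩B| = 55 + 39 - 25 = 69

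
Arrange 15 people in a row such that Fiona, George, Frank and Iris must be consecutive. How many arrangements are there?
Treat the 4 as one block: (15-4+1)! × 4! = 479001600 × 24 = 11496038400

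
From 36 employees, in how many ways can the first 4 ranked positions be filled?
P(36,4) = 36!/(36-4)! = 1413720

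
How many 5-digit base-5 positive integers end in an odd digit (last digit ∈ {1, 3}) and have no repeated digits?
Last∈{1,3}. Last=0: 0. Last nonzero: 2×3×P(3,3) = 36. Total = 36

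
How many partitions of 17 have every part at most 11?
Let r_j(i) = number of partitions of i into parts ≤ j, for i = 0..17. r_1(i) = 1 for all i; r_j(i) = r_{j-1}(i) + r_j(i-j). Rows j = 2..11: ≤2: 1 1 2 2 3 3 4 4 5 5 6 6 7 7 8 8 9 9; ≤3: 1 1 2 3 4 5 7 8 10 12 14 16 19 21 24 27 30 33; ≤4: 1 1 2 3 5 6 9 11 15 18 23 27 34 39 47 54 64 72; ≤5: 1 1 2 3 5 7 10 13 18 23 30 37 47 57 70 84 101 119; ≤6: 1 1 2 3 5 7 11 14 20 26 35 44 58 71 90 110 136 163; ≤7: 1 1 2 3 5 7 11 15 21 28 38 49 65 82 105 131 164 201; ≤8: 1 1 2 3 5 7 11 15 22 29 40 52 70 89 116 146 186 230; ≤9: 1 1 2 3 5 7 11 15 22 30 41 54 73 94 123 157 201 252; ≤10: 1 1 2 3 5 7 11 15 22 30 42 55 75 97 128 164 212 267; ≤11: 1 1 2 3 5 7 11 15 22 30 42 56 76 99 131 169 219 278. r_11(17) = 278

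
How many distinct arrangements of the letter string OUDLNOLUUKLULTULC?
17! / (1! × 1! × 1! × 2! × 5! × 5! × 1! × 1!) = 12350257920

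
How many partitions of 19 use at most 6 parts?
By conjugation, equals partitions of 19 into parts ≤ 6. Let r_j(i) = number of partitions of i into parts ≤ j, for i = 0..19. r_1(i) = 1 for all i; r_j(i) = r_{j-1}(i) + r_j(i-j). Rows j = 2..6: ≤2: 1 1 2 2 3 3 4 4 5 5 6 6 7 7 8 8 9 9 10 10; ≤3: 1 1 2 3 4 5 7 8 10 12 14 16 19 21 24 27 30 33 37 40; ≤4: 1 1 2 3 5 6 9 11 15 18 23 27 34 39 47 54 64 72 84 94; ≤5: 1 1 2 3 5 7 10 13 18 23 30 37 47 57 70 84 101 119 141 164; ≤6: 1 1 2 3 5 7 11 14 20 26 35 44 58 71 90 110 136 163 199 235. r_6(19) = 235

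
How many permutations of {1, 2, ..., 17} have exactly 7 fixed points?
Choose the 7 fixed points C(17,7) = 19448, derange the rest: !10 = Σ_{j=0}^{10} (-1)^j·10!/j! = 3628800 - 3628800 + 1814400 - 604800 + 151200 - 30240 + 5040 - 720 + 90 - 10 + 1 = 1334961. Product = 19448 × 1334961 = 25962321528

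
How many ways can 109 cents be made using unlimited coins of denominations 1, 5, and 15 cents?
Coefficient of x^109 in 1/(1-x^1) · 1/(1-x^5) · 1/(1-x^15). Case on j = number of 15-cent coins (j = 0..7); remainder r = 109 - 15j is made from {1,5} in ⌊r/5⌋+1 ways. r = 109, 94, 79, 64, 49, 34, 19, 4 → 22 + 19 + 16 + 13 + 10 + 7 + 4 + 1 = 92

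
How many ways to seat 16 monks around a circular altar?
Circular: fix one position, arrange the rest. (16-1)! = 1307674368000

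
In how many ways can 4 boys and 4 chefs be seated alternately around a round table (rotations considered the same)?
Fix one of the boys: (4-1)! ways for the remaining boys, × 4! ways for the chefs = 6 × 24 = 144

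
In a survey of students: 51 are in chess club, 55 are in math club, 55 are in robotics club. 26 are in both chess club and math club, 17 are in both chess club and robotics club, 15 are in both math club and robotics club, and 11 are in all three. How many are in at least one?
|A∪B∪C| = 51+55+55-26-17-15+11 = 114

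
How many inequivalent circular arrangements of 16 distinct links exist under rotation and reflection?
(16-1)!/2 = 1307674368000/2 = 653837184000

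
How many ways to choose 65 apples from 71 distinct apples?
C(71,65) = 71!/(65!×6!) = 143218999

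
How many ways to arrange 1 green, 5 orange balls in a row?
6! / (1! × 5!) = 6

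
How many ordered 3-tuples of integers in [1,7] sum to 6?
Coefficient of x^6 in (x + x² + ... + x^7)^3. By inclusion-exclusion on dice exceeding 7: Σ_j (-1)^j C(3,j)·C(6-1-7j, 2) = C(3,0)·C(5,2) = 1·10 = 10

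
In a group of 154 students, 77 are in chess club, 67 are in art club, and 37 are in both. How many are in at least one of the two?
|A∪B| = |A| + |B| - |A∩B| = 77 + 67 - 37 = 107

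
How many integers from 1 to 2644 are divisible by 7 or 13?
⌊2644/7⌋ + ⌊2644/13⌋ - ⌊2644/91⌋ = 377 + 203 - 29 = 551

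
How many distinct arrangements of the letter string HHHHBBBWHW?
10! / (3! × 5! × 2!) = 2520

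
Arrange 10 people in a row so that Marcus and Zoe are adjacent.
Treat as block: (10-1)! × 2! = 362880 × 2 = 725760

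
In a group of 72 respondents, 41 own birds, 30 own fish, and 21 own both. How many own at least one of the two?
|A∪B| = |A| + |B| - |A∩B| = 41 + 30 - 21 = 50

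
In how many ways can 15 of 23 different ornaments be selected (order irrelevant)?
C(23,15) = 23!/(15!×8!) = 490314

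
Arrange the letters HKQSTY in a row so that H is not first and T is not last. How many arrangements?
By inclusion-exclusion: 6! - 2×(6-1)! + (6-2)! = 720 - 240 + 24 = 504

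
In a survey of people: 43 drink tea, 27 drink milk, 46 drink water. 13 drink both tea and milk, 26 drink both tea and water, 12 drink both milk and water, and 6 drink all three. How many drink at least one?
|A∪B∪C| = 43+27+46-13-26-12+6 = 71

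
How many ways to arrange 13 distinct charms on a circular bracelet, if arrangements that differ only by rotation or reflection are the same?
(13-1)!/2 = 479001600/2 = 239500800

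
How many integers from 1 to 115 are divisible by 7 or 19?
⌊115/7⌋ + ⌊115/19⌋ - ⌊115/133⌋ = 16 + 6 - 0 = 22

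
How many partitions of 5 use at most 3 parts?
By conjugation, equals partitions of 5 into parts ≤ 3. Let r_j(i) = number of partitions of i into parts ≤ j, for i = 0..5. r_1(i) = 1 for all i; r_j(i) = r_{j-1}(i) + r_j(i-j). Rows j = 2..3: ≤2: 1 1 2 2 3 3; ≤3: 1 1 2 3 4 5. r_3(5) = 5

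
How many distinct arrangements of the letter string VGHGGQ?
6! / (1! × 1! × 1! × 3!) = 120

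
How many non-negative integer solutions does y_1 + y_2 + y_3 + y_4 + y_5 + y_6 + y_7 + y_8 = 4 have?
C(4+8-1, 8-1) = C(11, 7) = 330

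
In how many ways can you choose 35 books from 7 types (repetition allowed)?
C(35+7-1, 7-1) = C(41, 6) = 4496388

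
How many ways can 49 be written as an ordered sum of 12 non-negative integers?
C(49+12-1, 12-1) = C(60, 11) = 342700125300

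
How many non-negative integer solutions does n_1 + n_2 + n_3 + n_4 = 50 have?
C(50+4-1, 4-1) = C(53, 3) = 23426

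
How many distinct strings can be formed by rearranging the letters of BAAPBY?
6! / (2! × 1! × 2! × 1!) = 180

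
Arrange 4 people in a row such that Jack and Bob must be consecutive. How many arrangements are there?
Treat the 2 as one block: (4-2+1)! × 2! = 6 × 2 = 12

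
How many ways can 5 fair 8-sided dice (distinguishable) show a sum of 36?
Coefficient of x^36 in (x + x² + ... + x^8)^5. By inclusion-exclusion on dice exceeding 8: Σ_j (-1)^j C(5,j)·C(36-1-8j, 4) = C(5,0)·C(35,4) - C(5,1)·C(27,4) + C(5,2)·C(19,4) - C(5,3)·C(11,4) = 1·52360 - 5·17550 + 10·3876 - 10·330 = 70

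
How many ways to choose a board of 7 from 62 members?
C(62,7) = 62!/(7!×55!) = 491796152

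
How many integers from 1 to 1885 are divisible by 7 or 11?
⌊1885/7⌋ + ⌊1885/11⌋ - ⌊1885/77⌋ = 269 + 171 - 24 = 416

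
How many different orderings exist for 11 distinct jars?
11! = 39916800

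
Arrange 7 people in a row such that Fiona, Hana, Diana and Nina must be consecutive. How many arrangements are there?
Treat the 4 as one block: (7-4+1)! × 4! = 24 × 24 = 576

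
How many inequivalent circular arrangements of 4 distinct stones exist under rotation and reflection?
(4-1)!/2 = 6/2 = 3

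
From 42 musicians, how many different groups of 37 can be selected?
C(42,37) = 42!/(37!×5!) = 850668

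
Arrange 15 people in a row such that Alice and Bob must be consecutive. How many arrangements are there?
Treat the 2 as one block: (15-2+1)! × 2! = 87178291200 × 2 = 174356582400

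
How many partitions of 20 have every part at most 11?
Let r_j(i) = number of partitions of i into parts ≤ j, for i = 0..20. r_1(i) = 1 for all i; r_j(i) = r_{j-1}(i) + r_j(i-j). Rows j = 2..11: ≤2: 1 1 2 2 3 3 4 4 5 5 6 6 7 7 8 8 9 9 10 10 11; ≤3: 1 1 2 3 4 5 7 8 10 12 14 16 19 21 24 27 30 33 37 40 44; ≤4: 1 1 2 3 5 6 9 11 15 18 23 27 34 39 47 54 64 72 84 94 108; ≤5: 1 1 2 3 5 7 10 13 18 23 30 37 47 57 70 84 101 119 141 164 192; ≤6: 1 1 2 3 5 7 11 14 20 26 35 44 58 71 90 110 136 163 199 235 282; ≤7: 1 1 2 3 5 7 11 15 21 28 38 49 65 82 105 131 164 201 248 300 364; ≤8: 1 1 2 3 5 7 11 15 22 29 40 52 70 89 116 146 186 230 288 352 434; ≤9: 1 1 2 3 5 7 11 15 22 30 41 54 73 94 123 157 201 252 318 393 488; ≤10: 1 1 2 3 5 7 11 15 22 30 42 55 75 97 128 164 212 267 340 423 530; ≤11: 1 1 2 3 5 7 11 15 22 30 42 56 76 99 131 169 219 278 355 445 560. r_11(20) = 560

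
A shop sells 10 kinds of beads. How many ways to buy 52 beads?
C(52+10-1, 10-1) = C(61, 9) = 17341763505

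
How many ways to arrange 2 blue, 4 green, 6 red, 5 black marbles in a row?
17! / (2! × 4! × 6! × 5!) = 85765680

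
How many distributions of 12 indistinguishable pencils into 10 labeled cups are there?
C(12+10-1, 10-1) = C(21, 9) = 293930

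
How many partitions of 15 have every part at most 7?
Let r_j(i) = number of partitions of i into parts ≤ j, for i = 0..15. r_1(i) = 1 for all i; r_j(i) = r_{j-1}(i) + r_j(i-j). Rows j = 2..7: ≤2: 1 1 2 2 3 3 4 4 5 5 6 6 7 7 8 8; ≤3: 1 1 2 3 4 5 7 8 10 12 14 16 19 21 24 27; ≤4: 1 1 2 3 5 6 9 11 15 18 23 27 34 39 47 54; ≤5: 1 1 2 3 5 7 10 13 18 23 30 37 47 57 70 84; ≤6: 1 1 2 3 5 7 11 14 20 26 35 44 58 71 90 110; ≤7: 1 1 2 3 5 7 11 15 21 28 38 49 65 82 105 131. r_7(15) = 131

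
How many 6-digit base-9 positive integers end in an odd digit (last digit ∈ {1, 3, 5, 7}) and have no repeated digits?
Last∈{1,3,5,7}. Last=0: 0. Last nonzero: 4×7×P(7,4) = 23520. Total = 23520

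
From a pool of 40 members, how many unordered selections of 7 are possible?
C(40,7) = 40!/(7!×33!) = 18643560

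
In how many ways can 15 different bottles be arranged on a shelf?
15! = 1307674368000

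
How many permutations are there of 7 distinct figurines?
7! = 5040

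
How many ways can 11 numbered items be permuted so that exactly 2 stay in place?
Choose the 2 fixed points C(11,2) = 55, derange the rest: !9 = Σ_{j=0}^{9} (-1)^j·9!/j! = 362880 - 362880 + 181440 - 60480 + 15120 - 3024 + 504 - 72 + 9 - 1 = 133496. Product = 55 × 133496 = 7342280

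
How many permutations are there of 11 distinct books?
11! = 39916800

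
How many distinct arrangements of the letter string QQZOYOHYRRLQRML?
15! / (2! × 2! × 2! × 1! × 1! × 3! × 1! × 3!) = 4540536000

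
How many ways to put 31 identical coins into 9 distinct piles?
C(31+9-1, 9-1) = C(39, 8) = 61523748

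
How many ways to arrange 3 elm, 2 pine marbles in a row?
5! / (3! × 2!) = 10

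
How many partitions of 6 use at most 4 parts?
By conjugation, equals partitions of 6 into parts ≤ 4. Let r_j(i) = number of partitions of i into parts ≤ j, for i = 0..6. r_1(i) = 1 for all i; r_j(i) = r_{j-1}(i) + r_j(i-j). Rows j = 2..4: ≤2: 1 1 2 2 3 3 4; ≤3: 1 1 2 3 4 5 7; ≤4: 1 1 2 3 5 6 9. r_4(6) = 9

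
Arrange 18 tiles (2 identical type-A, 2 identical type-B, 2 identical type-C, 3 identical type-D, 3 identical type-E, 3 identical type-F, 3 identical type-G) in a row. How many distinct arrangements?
18! / (2! × 2! × 2! × 3! × 3! × 3! × 3!) = 617512896000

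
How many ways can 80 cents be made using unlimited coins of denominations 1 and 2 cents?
Coefficient of x^80 in 1/(1-x^1) · 1/(1-x^2). Use j coins of 2 for j = 0..⌊80/2⌋ = 40, the rest in 1s: 40 + 1 = 41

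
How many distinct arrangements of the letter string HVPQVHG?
7! / (2! × 1! × 1! × 1! × 2!) = 1260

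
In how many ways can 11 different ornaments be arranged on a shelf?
11! = 39916800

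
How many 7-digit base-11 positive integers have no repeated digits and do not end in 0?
Last digit: 10 nonzero choices. First digit: 9 (nonzero, ≠last). Middle 5: P(9,5) = 15120. Total = 1360800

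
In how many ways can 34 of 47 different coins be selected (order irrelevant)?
C(47,34) = 47!/(34!×13!) = 140676848445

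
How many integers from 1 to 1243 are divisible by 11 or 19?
⌊1243/11⌋ + ⌊1243/19⌋ - ⌊1243/209⌋ = 113 + 65 - 5 = 173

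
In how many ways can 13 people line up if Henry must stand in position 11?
Fix one position: (13-1)! = 479001600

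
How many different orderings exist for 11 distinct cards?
11! = 39916800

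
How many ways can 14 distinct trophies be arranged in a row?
14! = 87178291200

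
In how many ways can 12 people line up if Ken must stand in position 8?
Fix one position: (12-1)! = 39916800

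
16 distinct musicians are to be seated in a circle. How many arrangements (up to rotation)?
Circular: fix one position, arrange the rest. (16-1)! = 1307674368000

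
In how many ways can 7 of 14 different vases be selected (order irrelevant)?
C(14,7) = 14!/(7!×7!) = 3432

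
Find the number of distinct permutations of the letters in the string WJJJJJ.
6! / (5! × 1!) = 6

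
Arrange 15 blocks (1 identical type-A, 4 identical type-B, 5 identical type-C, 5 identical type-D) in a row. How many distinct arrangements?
15! / (1! × 4! × 5! × 5!) = 3783780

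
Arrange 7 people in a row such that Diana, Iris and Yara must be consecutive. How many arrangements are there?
Treat the 3 as one block: (7-3+1)! × 3! = 120 × 6 = 720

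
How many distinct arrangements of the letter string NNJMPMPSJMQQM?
13! / (2! × 2! × 2! × 2! × 4! × 1!) = 16216200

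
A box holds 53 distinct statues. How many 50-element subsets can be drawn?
C(53,50) = 53!/(50!×3!) = 23426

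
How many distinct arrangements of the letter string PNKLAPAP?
8! / (1! × 2! × 1! × 1! × 3!) = 3360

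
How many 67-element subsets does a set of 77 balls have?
C(77,67) = 77!/(67!×10!) = 1096993404430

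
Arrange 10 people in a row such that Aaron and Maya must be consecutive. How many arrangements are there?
Treat the 2 as one block: (10-2+1)! × 2! = 362880 × 2 = 725760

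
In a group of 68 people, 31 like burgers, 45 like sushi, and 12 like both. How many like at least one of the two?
|A∪B| = |A| + |B| - |A∩B| = 31 + 45 - 12 = 64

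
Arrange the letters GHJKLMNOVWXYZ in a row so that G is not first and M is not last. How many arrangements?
By inclusion-exclusion: 13! - 2×(13-1)! + (13-2)! = 6227020800 - 958003200 + 39916800 = 5308934400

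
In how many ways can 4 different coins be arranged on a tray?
4! = 24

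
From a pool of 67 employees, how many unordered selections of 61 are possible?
C(67,61) = 67!/(61!×6!) = 99795696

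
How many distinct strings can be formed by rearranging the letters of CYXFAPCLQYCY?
12! / (3! × 1! × 1! × 1! × 1! × 1! × 1! × 3!) = 13305600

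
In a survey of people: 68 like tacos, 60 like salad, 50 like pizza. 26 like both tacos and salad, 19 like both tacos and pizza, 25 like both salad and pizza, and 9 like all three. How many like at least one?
|A∪B∪C| = 68+60+50-26-19-25+9 = 117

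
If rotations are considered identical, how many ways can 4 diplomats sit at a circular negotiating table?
Circular: fix one position, arrange the rest. (4-1)! = 6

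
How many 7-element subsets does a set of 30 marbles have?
C(30,7) = 30!/(7!×23!) = 2035800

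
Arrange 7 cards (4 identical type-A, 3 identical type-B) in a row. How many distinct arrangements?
7! / (4! × 3!) = 35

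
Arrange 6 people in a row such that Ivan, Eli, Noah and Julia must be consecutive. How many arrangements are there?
Treat the 4 as one block: (6-4+1)! × 4! = 6 × 24 = 144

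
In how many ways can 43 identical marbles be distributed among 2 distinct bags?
C(43+2-1, 2-1) = C(44, 1) = 44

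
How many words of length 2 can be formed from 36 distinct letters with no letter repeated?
P(36,2) = 36!/(36-2)! = 1260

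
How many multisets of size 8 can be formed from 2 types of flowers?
C(8+2-1, 2-1) = C(9, 1) = 9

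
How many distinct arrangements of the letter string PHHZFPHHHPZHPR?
14! / (6! × 1! × 4! × 2! × 1!) = 2522520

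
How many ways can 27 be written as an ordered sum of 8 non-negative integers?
C(27+8-1, 8-1) = C(34, 7) = 5379616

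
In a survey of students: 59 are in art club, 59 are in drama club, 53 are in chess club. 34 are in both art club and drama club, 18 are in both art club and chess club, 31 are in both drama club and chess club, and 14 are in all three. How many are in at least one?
|A∪B∪C| = 59+59+53-34-18-31+14 = 102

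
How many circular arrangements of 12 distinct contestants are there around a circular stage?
Circular: fix one position, arrange the rest. (12-1)! = 39916800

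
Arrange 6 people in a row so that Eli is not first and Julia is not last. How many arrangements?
By inclusion-exclusion: 6! - 2×(6-1)! + (6-2)! = 720 - 240 + 24 = 504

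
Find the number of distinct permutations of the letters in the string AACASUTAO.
9! / (1! × 1! × 4! × 1! × 1! × 1!) = 15120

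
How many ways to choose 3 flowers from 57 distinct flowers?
C(57,3) = 57!/(3!×54!) = 29260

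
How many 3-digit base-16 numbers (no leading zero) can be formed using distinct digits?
First digit: 15 choices (nonzero). Then descending: 15 × 15 × 14 = 3150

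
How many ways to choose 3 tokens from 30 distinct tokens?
C(30,3) = 30!/(3!×27!) = 4060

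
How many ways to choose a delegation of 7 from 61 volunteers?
C(61,7) = 61!/(7!×54!) = 436270780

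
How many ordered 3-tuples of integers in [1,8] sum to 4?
Coefficient of x^4 in (x + x² + ... + x^8)^3. By inclusion-exclusion on dice exceeding 8: Σ_j (-1)^j C(3,j)·C(4-1-8j, 2) = C(3,0)·C(3,2) = 1·3 = 3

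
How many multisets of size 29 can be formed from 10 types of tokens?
C(29+10-1, 10-1) = C(38, 9) = 163011640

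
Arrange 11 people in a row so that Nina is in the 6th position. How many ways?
Fix one position: (11-1)! = 3628800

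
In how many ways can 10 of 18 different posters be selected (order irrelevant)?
C(18,10) = 18!/(10!×8!) = 43758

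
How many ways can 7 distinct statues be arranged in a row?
7! = 5040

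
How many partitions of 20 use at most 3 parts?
By conjugation, equals partitions of 20 into parts ≤ 3. Let r_j(i) = number of partitions of i into parts ≤ j, for i = 0..20. r_1(i) = 1 for all i; r_j(i) = r_{j-1}(i) + r_j(i-j). Rows j = 2..3: ≤2: 1 1 2 2 3 3 4 4 5 5 6 6 7 7 8 8 9 9 10 10 11; ≤3: 1 1 2 3 4 5 7 8 10 12 14 16 19 21 24 27 30 33 37 40 44. r_3(20) = 44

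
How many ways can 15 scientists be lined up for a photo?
15! = 1307674368000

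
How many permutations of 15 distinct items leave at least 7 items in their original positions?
Exactly j fixed points: C(15,j)·!(15-j); sum over j ≥ 7 (derangement numbers via !m = (m-1)·(!(m-1) + !(m-2)): !0..!8 = 1, 0, 1, 2, 9, 44, 265, 1854, 14833). Σ_{j=7}^{15} C(15,j)·!(15-j) = C(15,7)·!8 + C(15,8)·!7 + C(15,9)·!6 + C(15,10)·!5 + C(15,11)·!4 + C(15,12)·!3 + C(15,13)·!2 + C(15,14)·!1 + C(15,15)·!0 = 6435·14833 + 6435·1854 + 5005·265 + 3003·44 + 1365·9 + 455·2 + 105·1 + 15·0 + 1·1 = 108852603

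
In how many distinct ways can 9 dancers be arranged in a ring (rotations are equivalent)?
Circular: fix one position, arrange the rest. (9-1)! = 40320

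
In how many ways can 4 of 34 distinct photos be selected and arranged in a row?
P(34,4) = 34!/(34-4)! = 1113024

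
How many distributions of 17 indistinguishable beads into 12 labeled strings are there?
C(17+12-1, 12-1) = C(28, 11) = 21474180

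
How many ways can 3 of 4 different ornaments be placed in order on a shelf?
P(4,3) = 4!/(4-3)! = 24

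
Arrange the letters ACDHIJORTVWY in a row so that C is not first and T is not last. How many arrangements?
By inclusion-exclusion: 12! - 2×(12-1)! + (12-2)! = 479001600 - 79833600 + 3628800 = 402796800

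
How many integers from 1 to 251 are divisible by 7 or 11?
⌊251/7⌋ + ⌊251/11⌋ - ⌊251/77⌋ = 35 + 22 - 3 = 54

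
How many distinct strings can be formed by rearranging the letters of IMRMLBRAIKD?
11! / (2! × 2! × 1! × 1! × 2! × 1! × 1! × 1!) = 4989600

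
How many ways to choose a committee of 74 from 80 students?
C(80,74) = 80!/(74!×6!) = 300500200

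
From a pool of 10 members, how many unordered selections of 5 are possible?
C(10,5) = 10!/(5!×5!) = 252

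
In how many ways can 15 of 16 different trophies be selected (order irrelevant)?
C(16,15) = 16!/(15!×1!) = 16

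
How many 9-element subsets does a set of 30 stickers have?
C(30,9) = 30!/(9!×21!) = 14307150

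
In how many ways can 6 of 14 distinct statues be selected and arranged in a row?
P(14,6) = 14!/(14-6)! = 2162160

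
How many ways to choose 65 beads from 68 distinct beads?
C(68,65) = 68!/(65!×3!) = 50116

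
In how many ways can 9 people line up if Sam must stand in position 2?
Fix one position: (9-1)! = 40320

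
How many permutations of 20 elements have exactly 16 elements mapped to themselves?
Choose the 16 fixed points C(20,16) = 4845, derange the rest: !4 = Σ_{j=0}^{4} (-1)^j·4!/j! = 24 - 24 + 12 - 4 + 1 = 9. Product = 4845 × 9 = 43605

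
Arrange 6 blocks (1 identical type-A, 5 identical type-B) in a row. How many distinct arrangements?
6! / (1! × 5!) = 6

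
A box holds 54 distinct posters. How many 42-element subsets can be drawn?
C(54,42) = 54!/(42!×12!) = 343006888770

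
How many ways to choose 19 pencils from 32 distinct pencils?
C(32,19) = 32!/(19!×13!) = 347373600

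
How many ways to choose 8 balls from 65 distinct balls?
C(65,8) = 65!/(8!×57!) = 5047381560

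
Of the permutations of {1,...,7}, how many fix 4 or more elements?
Exactly j fixed points: C(7,j)·!(7-j); sum over j ≥ 4 (derangement numbers via !m = (m-1)·(!(m-1) + !(m-2)): !0..!3 = 1, 0, 1, 2). Σ_{j=4}^{7} C(7,j)·!(7-j) = C(7,4)·!3 + C(7,5)·!2 + C(7,6)·!1 + C(7,7)·!0 = 35·2 + 21·1 + 7·0 + 1·1 = 92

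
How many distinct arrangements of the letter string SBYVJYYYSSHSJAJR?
16! / (3! × 4! × 1! × 1! × 4! × 1! × 1! × 1!) = 6054048000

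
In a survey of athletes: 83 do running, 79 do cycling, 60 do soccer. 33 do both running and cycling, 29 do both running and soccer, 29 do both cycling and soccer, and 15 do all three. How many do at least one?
|A∪B∪C| = 83+79+60-33-29-29+15 = 146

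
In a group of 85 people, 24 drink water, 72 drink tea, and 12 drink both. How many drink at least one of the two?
|A∪B| = |A| + |B| - |A∩B| = 24 + 72 - 12 = 84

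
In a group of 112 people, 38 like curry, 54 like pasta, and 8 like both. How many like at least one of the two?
|A∪B| = |A| + |B| - |A∩B| = 38 + 54 - 8 = 84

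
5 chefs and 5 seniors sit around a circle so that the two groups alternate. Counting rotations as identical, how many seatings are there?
Fix one of the chefs: (5-1)! ways for the remaining chefs, × 5! ways for the seniors = 24 × 120 = 2880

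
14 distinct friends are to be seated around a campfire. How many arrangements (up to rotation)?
Circular: fix one position, arrange the rest. (14-1)! = 6227020800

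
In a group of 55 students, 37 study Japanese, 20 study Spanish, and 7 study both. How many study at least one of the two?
|A∪B| = |A| + |B| - |A∩B| = 37 + 20 - 7 = 50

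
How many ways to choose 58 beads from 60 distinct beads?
C(60,58) = 60!/(58!×2!) = 1770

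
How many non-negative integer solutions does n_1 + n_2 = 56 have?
C(56+2-1, 2-1) = C(57, 1) = 57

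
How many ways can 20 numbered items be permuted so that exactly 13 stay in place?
Choose the 13 fixed points C(20,13) = 77520, derange the rest: !7 = Σ_{j=0}^{7} (-1)^j·7!/j! = 5040 - 5040 + 2520 - 840 + 210 - 42 + 7 - 1 = 1854. Product = 77520 × 1854 = 143722080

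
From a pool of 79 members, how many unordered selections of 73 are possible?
C(79,73) = 79!/(73!×6!) = 277962685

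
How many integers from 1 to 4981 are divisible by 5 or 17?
⌊4981/5⌋ + ⌊4981/17⌋ - ⌊4981/85⌋ = 996 + 293 - 58 = 1231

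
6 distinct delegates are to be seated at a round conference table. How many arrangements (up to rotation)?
Circular: fix one position, arrange the rest. (6-1)! = 120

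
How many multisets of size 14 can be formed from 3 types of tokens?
C(14+3-1, 3-1) = C(16, 2) = 120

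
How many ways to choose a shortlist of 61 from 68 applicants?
C(68,61) = 68!/(61!×7!) = 969443904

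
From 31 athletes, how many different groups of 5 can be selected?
C(31,5) = 31!/(5!×26!) = 169911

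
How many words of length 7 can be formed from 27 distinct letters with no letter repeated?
P(27,7) = 27!/(27-7)! = 4475671200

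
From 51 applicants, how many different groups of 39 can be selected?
C(51,39) = 51!/(39!×12!) = 158753389900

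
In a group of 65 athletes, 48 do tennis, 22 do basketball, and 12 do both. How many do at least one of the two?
|A∪B| = |A| + |B| - |A∩B| = 48 + 22 - 12 = 58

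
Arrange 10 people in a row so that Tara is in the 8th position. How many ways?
Fix one position: (10-1)! = 362880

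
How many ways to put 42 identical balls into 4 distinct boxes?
C(42+4-1, 4-1) = C(45, 3) = 14190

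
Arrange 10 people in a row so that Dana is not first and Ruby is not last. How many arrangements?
By inclusion-exclusion: 10! - 2×(10-1)! + (10-2)! = 3628800 - 725760 + 40320 = 2943360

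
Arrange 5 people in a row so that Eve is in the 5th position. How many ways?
Fix one position: (5-1)! = 24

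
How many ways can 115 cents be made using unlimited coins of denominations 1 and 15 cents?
Coefficient of x^115 in 1/(1-x^1) · 1/(1-x^15). Use j coins of 15 for j = 0..⌊115/15⌋ = 7, the rest in 1s: 7 + 1 = 8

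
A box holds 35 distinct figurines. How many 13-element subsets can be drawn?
C(35,13) = 35!/(13!×22!) = 1476337800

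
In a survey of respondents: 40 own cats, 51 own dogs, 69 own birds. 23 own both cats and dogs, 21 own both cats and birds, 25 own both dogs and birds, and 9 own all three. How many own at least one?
|A∪B∪C| = 40+51+69-23-21-25+9 = 100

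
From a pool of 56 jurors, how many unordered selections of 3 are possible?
C(56,3) = 56!/(3!×53!) = 27720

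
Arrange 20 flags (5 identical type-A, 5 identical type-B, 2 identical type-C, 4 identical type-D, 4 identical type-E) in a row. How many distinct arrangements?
20! / (5! × 5! × 2! × 4! × 4!) = 146659312800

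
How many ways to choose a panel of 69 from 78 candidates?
C(78,69) = 78!/(69!×9!) = 182364632450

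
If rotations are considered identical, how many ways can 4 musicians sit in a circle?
Circular: fix one position, arrange the rest. (4-1)! = 6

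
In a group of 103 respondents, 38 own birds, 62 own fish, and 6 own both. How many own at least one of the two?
|A∪B| = |A| + |B| - |A∩B| = 38 + 62 - 6 = 94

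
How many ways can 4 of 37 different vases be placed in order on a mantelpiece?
P(37,4) = 37!/(37-4)! = 1585080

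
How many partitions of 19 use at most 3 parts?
By conjugation, equals partitions of 19 into parts ≤ 3. Let r_j(i) = number of partitions of i into parts ≤ j, for i = 0..19. r_1(i) = 1 for all i; r_j(i) = r_{j-1}(i) + r_j(i-j). Rows j = 2..3: ≤2: 1 1 2 2 3 3 4 4 5 5 6 6 7 7 8 8 9 9 10 10; ≤3: 1 1 2 3 4 5 7 8 10 12 14 16 19 21 24 27 30 33 37 40. r_3(19) = 40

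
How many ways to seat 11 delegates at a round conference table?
Circular: fix one position, arrange the rest. (11-1)! = 3628800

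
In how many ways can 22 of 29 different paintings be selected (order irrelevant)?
C(29,22) = 29!/(22!×7!) = 1560780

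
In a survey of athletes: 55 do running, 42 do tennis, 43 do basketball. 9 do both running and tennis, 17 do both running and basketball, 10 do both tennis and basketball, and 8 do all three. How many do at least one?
|A∪B∪C| = 55+42+43-9-17-10+8 = 112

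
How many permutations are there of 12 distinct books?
12! = 479001600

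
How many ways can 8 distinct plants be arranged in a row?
8! = 40320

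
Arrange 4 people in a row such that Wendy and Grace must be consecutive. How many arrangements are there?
Treat the 2 as one block: (4-2+1)! × 2! = 6 × 2 = 12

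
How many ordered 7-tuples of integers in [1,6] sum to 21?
Coefficient of x^21 in (x + x² + ... + x^6)^7. By inclusion-exclusion on dice exceeding 6: Σ_j (-1)^j C(7,j)·C(21-1-6j, 6) = C(7,0)·C(20,6) - C(7,1)·C(14,6) + C(7,2)·C(8,6) = 1·38760 - 7·3003 + 21·28 = 18327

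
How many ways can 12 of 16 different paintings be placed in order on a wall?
P(16,12) = 16!/(16-12)! = 871782912000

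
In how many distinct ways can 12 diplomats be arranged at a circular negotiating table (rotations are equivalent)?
Circular: fix one position, arrange the rest. (12-1)! = 39916800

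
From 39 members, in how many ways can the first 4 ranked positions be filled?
P(39,4) = 39!/(39-4)! = 1974024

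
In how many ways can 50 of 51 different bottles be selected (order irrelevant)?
C(51,50) = 51!/(50!×1!) = 51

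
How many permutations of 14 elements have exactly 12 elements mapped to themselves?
Choose the 12 fixed points C(14,12) = 91, derange the rest: !2 = Σ_{j=0}^{2} (-1)^j·2!/j! = 2 - 2 + 1 = 1. Product = 91 × 1 = 91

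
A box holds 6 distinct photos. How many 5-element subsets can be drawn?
C(6,5) = 6!/(5!×1!) = 6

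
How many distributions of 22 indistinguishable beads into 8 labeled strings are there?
C(22+8-1, 8-1) = C(29, 7) = 1560780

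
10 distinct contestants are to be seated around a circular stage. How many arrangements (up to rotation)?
Circular: fix one position, arrange the rest. (10-1)! = 362880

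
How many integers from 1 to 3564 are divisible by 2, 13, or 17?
⌊3564/2⌋+⌊3564/13⌋+⌊3564/17⌋ - ⌊3564/26⌋-⌊3564/34⌋-⌊3564/221⌋ + ⌊3564/442⌋ = 1782+274+209 - 137-104-16 + 8 = 2016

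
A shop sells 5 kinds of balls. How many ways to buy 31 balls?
C(31+5-1, 5-1) = C(35, 4) = 52360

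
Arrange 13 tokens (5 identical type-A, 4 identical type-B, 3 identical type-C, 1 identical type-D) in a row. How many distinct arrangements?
13! / (5! × 4! × 3! × 1!) = 360360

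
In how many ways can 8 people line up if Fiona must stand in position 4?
Fix one position: (8-1)! = 5040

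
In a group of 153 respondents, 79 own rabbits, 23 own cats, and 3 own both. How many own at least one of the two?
|A∪B| = |A| + |B| - |A∩B| = 79 + 23 - 3 = 99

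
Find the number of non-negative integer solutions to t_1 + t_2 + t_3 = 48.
C(48+3-1, 3-1) = C(50, 2) = 1225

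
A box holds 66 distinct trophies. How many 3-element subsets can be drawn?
C(66,3) = 66!/(3!×63!) = 45760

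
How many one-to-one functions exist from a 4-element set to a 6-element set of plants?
P(6,4) = 6!/(6-4)! = 360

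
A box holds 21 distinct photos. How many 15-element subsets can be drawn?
C(21,15) = 21!/(15!×6!) = 54264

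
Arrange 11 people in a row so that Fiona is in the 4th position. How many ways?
Fix one position: (11-1)! = 3628800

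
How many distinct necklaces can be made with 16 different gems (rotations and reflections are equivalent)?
(16-1)!/2 = 1307674368000/2 = 653837184000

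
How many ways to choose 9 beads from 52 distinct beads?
C(52,9) = 52!/(9!×43!) = 3679075400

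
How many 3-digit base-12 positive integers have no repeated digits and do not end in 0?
Last digit: 11 nonzero choices. First digit: 10 (nonzero, ≠last). Middle 1: P(10,1) = 10. Total = 1100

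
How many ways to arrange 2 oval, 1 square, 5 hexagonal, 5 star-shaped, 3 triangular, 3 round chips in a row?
19! / (2! × 1! × 5! × 5! × 3! × 3!) = 117327450240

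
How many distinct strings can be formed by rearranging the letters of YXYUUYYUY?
9! / (5! × 3! × 1!) = 504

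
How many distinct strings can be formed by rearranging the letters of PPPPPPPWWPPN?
12! / (9! × 2! × 1!) = 660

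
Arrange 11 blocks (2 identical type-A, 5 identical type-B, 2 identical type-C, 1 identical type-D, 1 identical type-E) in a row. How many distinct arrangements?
11! / (2! × 5! × 2! × 1! × 1!) = 83160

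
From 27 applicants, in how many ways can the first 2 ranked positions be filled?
P(27,2) = 27!/(27-2)! = 702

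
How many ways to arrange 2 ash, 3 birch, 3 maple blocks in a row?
8! / (2! × 3! × 3!) = 560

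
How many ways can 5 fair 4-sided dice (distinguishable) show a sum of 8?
Coefficient of x^8 in (x + x² + ... + x^4)^5. By inclusion-exclusion on dice exceeding 4: Σ_j (-1)^j C(5,j)·C(8-1-4j, 4) = C(5,0)·C(7,4) = 1·35 = 35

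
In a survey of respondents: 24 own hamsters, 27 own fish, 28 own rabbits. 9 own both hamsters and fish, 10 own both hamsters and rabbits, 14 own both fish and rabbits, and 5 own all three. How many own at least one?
|A∪B∪C| = 24+27+28-9-10-14+5 = 51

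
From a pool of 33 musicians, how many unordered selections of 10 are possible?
C(33,10) = 33!/(10!×23!) = 92561040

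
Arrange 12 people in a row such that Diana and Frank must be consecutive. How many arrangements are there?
Treat the 2 as one block: (12-2+1)! × 2! = 39916800 × 2 = 79833600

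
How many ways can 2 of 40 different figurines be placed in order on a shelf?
P(40,2) = 40!/(40-2)! = 1560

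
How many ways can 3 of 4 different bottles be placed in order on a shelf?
P(4,3) = 4!/(4-3)! = 24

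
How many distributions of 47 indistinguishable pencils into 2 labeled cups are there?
C(47+2-1, 2-1) = C(48, 1) = 48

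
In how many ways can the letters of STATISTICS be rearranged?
10! / (3! × 3! × 1! × 2! × 1!) = 50400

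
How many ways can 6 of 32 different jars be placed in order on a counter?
P(32,6) = 32!/(32-6)! = 652458240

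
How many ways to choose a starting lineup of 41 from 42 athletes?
C(42,41) = 42!/(41!×1!) = 42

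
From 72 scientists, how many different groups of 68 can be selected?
C(72,68) = 72!/(68!×4!) = 1028790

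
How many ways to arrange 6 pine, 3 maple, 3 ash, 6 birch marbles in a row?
18! / (6! × 3! × 3! × 6!) = 343062720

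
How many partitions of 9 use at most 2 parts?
By conjugation, equals partitions of 9 into parts ≤ 2. Let r_j(i) = number of partitions of i into parts ≤ j, for i = 0..9. r_1(i) = 1 for all i; r_j(i) = r_{j-1}(i) + r_j(i-j). Rows j = 2..2: ≤2: 1 1 2 2 3 3 4 4 5 5. r_2(9) = 5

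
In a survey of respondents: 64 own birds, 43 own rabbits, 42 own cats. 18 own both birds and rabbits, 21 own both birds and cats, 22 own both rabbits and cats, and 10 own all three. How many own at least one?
|A∪B∪C| = 64+43+42-18-21-22+10 = 98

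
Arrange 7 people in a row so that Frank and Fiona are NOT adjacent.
Total - adjacent = 7! - (7-1)!×2 = 5040 - 1440 = 3600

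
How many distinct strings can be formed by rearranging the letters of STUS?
4! / (1! × 2! × 1!) = 12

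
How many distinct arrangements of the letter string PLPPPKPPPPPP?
12! / (1! × 10! × 1!) = 132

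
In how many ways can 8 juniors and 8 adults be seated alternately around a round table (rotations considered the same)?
Fix one of the juniors: (8-1)! ways for the remaining juniors, × 8! ways for the adults = 5040 × 40320 = 203212800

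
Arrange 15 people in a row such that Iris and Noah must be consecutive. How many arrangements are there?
Treat the 2 as one block: (15-2+1)! × 2! = 87178291200 × 2 = 174356582400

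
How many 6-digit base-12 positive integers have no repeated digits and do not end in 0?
Last digit: 11 nonzero choices. First digit: 10 (nonzero, ≠last). Middle 4: P(10,4) = 5040. Total = 554400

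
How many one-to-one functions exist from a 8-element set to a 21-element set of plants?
P(21,8) = 21!/(21-8)! = 8204716800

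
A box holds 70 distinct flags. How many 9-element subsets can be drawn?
C(70,9) = 70!/(9!×61!) = 65033528560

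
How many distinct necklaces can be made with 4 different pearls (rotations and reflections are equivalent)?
(4-1)!/2 = 6/2 = 3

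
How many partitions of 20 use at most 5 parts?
By conjugation, equals partitions of 20 into parts ≤ 5. Let r_j(i) = number of partitions of i into parts ≤ j, for i = 0..20. r_1(i) = 1 for all i; r_j(i) = r_{j-1}(i) + r_j(i-j). Rows j = 2..5: ≤2: 1 1 2 2 3 3 4 4 5 5 6 6 7 7 8 8 9 9 10 10 11; ≤3: 1 1 2 3 4 5 7 8 10 12 14 16 19 21 24 27 30 33 37 40 44; ≤4: 1 1 2 3 5 6 9 11 15 18 23 27 34 39 47 54 64 72 84 94 108; ≤5: 1 1 2 3 5 7 10 13 18 23 30 37 47 57 70 84 101 119 141 164 192. r_5(20) = 192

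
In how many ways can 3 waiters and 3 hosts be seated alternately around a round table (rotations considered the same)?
Fix one of the waiters: (3-1)! ways for the remaining waiters, × 3! ways for the hosts = 2 × 6 = 12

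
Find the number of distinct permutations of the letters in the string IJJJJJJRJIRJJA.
14! / (2! × 9! × 1! × 2!) = 60060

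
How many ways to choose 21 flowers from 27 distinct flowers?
C(27,21) = 27!/(21!×6!) = 296010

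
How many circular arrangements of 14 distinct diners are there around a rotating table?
Circular: fix one position, arrange the rest. (14-1)! = 6227020800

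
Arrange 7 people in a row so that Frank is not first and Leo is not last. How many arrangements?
By inclusion-exclusion: 7! - 2×(7-1)! + (7-2)! = 5040 - 1440 + 120 = 3720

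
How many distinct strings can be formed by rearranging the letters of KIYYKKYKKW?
10! / (1! × 3! × 5! × 1!) = 5040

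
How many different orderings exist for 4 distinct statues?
4! = 24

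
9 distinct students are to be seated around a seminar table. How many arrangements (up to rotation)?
Circular: fix one position, arrange the rest. (9-1)! = 40320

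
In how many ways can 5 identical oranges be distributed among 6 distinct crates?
C(5+6-1, 6-1) = C(10, 5) = 252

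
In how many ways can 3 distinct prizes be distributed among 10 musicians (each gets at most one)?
P(10,3) = 10!/(10-3)! = 720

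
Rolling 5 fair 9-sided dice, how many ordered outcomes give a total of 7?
Coefficient of x^7 in (x + x² + ... + x^9)^5. By inclusion-exclusion on dice exceeding 9: Σ_j (-1)^j C(5,j)·C(7-1-9j, 4) = C(5,0)·C(6,4) = 1·15 = 15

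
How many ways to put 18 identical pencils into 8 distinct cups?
C(18+8-1, 8-1) = C(25, 7) = 480700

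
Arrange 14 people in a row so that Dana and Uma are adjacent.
Treat as block: (14-1)! × 2! = 6227020800 × 2 = 12454041600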